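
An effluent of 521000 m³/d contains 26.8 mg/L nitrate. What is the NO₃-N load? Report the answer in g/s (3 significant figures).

521000 m³/d = 6.03 m³/s.
Mass flux = Q·C = 6.03 m³/s × 26.8 g/m³ = 161.6 g/s.

162 g/s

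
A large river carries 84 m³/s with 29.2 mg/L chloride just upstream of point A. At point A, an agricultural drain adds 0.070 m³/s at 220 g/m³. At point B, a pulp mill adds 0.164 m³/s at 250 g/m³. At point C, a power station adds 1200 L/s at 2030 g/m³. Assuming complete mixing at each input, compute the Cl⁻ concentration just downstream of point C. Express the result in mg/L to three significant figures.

After input A: C = (84·29.2 + 0.07·220) / 84.07 = 29.36 mg/L.
After input B: C = (84.07·29.36 + 0.164·250) / 84.23 = 29.79 mg/L.
1200 L/s = 1.2 m³/s.
After input C: C = (84.23·29.79 + 1.2·2030) / 85.43 = 57.88 mg/L.

57.9 mg/L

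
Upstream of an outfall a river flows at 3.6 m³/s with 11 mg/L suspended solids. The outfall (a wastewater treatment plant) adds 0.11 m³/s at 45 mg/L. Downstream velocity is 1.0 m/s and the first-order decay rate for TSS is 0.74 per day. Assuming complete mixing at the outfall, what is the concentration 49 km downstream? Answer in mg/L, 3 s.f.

After complete mixing, C₀ = (0.11·45 + 3.6·11) / 3.71 = 12.01 mg/L.
Travel time t = 4.9e+04 m / 1.0 m/s = 4.9e+04 s = 0.5671 d.
C = 12.01·exp(−0.74·0.5671) = 12.01·0.6573 = 7.892 mg/L.

7.89 mg/L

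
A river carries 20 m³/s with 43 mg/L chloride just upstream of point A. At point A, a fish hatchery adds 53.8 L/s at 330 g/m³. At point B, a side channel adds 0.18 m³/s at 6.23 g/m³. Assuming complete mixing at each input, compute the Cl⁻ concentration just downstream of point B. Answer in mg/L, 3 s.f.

53.8 L/s = 0.0538 m³/s.
After input A: C = (20·43 + 0.0538·330) / 20.05 = 43.77 mg/L.
After input B: C = (20.05·43.77 + 0.18·6.23) / 20.23 = 43.44 mg/L.

43.4 mg/L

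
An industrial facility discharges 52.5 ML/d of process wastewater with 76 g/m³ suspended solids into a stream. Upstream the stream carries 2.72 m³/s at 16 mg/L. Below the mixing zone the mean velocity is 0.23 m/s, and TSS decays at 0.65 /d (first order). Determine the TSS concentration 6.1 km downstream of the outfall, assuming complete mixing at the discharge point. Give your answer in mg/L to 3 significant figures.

22.1 mg/L

52.5 ML/d = 0.6076 m³/s.
After complete mixing, C₀ = (0.6076·76 + 2.72·16) / 3.328 = 26.96 mg/L.
Travel time t = 6100 m / 0.23 m/s = 2.652e+04 s = 0.307 d.
C = 26.96·exp(−0.65·0.307) = 26.96·0.8191 = 22.08 mg/L.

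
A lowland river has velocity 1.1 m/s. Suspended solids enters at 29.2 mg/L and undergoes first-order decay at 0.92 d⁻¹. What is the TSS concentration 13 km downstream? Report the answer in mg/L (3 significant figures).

25.7 mg/L

Travel time t = 13 km / 1.1 m/s = 1.3e+04/1.1 = 1.182e+04 s = 0.1368 d.
First-order decay: C = 29.2·exp(−0.92·0.1368) = 29.2·0.8818 = 25.75 mg/L.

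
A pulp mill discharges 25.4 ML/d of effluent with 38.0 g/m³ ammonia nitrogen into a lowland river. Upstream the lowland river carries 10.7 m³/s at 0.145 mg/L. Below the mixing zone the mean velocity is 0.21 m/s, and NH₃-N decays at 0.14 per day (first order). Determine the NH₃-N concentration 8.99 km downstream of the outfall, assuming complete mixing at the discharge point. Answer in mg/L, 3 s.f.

25.4 ML/d = 0.294 m³/s.
After complete mixing, C₀ = (0.294·38 + 10.7·0.145) / 10.99 = 1.157 mg/L.
Travel time t = 8990 m / 0.21 m/s = 4.281e+04 s = 0.4955 d.
C = 1.157·exp(−0.14·0.4955) = 1.157·0.933 = 1.08 mg/L.

1.08 mg/L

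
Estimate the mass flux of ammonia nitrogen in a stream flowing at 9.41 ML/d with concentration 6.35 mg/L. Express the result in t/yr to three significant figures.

9.41 ML/d = 0.1089 m³/s.
Mass flux = Q·C = 0.1089 m³/s × 6.35 g/m³ = 0.6916 g/s.
= 0.6916 g/s × 31.56 = 21.82 t/yr.

21.8 t/yr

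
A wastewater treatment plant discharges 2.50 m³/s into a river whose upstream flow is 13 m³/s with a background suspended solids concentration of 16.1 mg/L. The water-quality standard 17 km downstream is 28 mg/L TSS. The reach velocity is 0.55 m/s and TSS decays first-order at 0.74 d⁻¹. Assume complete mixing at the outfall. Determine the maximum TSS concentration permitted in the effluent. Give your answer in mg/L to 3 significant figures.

Travel time to the compliance point: t = 1.7e+04/0.55 = 3.091e+04 s = 0.3577 d; decay factor exp(−0.74·0.3577) = 0.7674.
So the concentration just after mixing may be at most 28/0.7674 = 36.49 mg/L.
Mass balance: 36.49·15.5 = 2.5·Cₑ + 13·16.1.
Cₑ = (565.5 − 209.3) / 2.5 = 142.5 mg/L.

142 mg/L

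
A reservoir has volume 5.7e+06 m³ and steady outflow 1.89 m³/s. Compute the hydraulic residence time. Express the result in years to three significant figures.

0.0956 yr

Q = 1.89 m³/s × 3.156e+07 s/yr = 5.964e+07 m³/yr.
Hydraulic residence time τ = V/Q = 5.7e+06/5.964e+07 = 0.09557 yr.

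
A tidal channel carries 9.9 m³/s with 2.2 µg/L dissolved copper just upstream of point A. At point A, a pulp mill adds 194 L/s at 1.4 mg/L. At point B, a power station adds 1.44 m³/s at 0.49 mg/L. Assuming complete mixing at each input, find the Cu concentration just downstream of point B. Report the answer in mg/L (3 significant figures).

2.2 µg/L = 0.0022 mg/L.
194 L/s = 0.194 m³/s.
After input A: C = (9.9·0.0022 + 0.194·1.4) / 10.09 = 0.02906 mg/L.
After input B: C = (10.09·0.02906 + 1.44·0.49) / 11.53 = 0.08661 mg/L.

0.0866 mg/L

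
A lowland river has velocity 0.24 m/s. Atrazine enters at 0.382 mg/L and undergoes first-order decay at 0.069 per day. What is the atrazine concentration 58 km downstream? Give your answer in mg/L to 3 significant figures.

0.315 mg/L

Travel time t = 58 km / 0.24 m/s = 5.8e+04/0.24 = 2.417e+05 s = 2.797 d.
First-order decay: C = 0.382·exp(−0.069·2.797) = 0.382·0.8245 = 0.315 mg/L.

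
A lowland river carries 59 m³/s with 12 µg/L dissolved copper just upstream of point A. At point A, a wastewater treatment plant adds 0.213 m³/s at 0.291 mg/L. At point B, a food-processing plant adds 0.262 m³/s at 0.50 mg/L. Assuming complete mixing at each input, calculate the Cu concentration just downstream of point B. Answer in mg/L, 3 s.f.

0.0151 mg/L

12 µg/L = 0.012 mg/L.
After input A: C = (59·0.012 + 0.213·0.291) / 59.21 = 0.013 mg/L.
After input B: C = (59.21·0.013 + 0.262·0.5) / 59.48 = 0.01515 mg/L.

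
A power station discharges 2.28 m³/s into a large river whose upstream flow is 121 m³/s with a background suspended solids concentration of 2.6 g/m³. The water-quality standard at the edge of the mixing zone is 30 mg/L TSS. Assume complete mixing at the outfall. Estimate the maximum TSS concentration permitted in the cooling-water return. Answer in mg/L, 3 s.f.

1480 mg/L

Mass balance: 30·123.3 = 2.28·Cₑ + 121·2.6.
Cₑ = (3698 − 314.6) / 2.28 = 1484 mg/L.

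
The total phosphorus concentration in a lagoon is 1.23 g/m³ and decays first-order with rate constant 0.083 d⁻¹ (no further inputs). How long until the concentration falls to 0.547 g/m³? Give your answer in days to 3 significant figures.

t = ln(C₀/C)/k = ln(1.23/0.547)/0.083 = 0.8103/0.083 = 9.763 d.

9.76 d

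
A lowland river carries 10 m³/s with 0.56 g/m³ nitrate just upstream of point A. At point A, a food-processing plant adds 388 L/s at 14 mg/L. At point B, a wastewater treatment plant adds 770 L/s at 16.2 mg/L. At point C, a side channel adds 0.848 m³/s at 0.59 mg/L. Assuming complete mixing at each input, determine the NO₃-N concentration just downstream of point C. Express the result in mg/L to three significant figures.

2.00 mg/L

388 L/s = 0.388 m³/s.
After input A: C = (10·0.56 + 0.388·14) / 10.39 = 1.062 mg/L.
770 L/s = 0.77 m³/s.
After input B: C = (10.39·1.062 + 0.77·16.2) / 11.16 = 2.107 mg/L.
After input C: C = (11.16·2.107 + 0.848·0.59) / 12.01 = 2 mg/L.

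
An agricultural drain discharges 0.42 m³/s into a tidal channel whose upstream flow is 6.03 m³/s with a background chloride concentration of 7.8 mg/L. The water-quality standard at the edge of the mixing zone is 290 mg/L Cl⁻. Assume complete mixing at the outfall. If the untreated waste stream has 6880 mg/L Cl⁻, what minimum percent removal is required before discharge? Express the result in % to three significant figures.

Mass balance: 290·6.45 = 0.42·Cₑ + 6.03·7.8.
Cₑ = (1870 − 47.03) / 0.42 = 4342 mg/L.
Required removal = 1 − 4342/6880 = 36.9 %.

36.9 %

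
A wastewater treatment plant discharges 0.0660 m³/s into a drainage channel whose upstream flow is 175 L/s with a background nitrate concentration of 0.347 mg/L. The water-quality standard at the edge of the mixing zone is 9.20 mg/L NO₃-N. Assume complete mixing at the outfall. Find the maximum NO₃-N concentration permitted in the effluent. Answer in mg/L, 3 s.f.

175 L/s = 0.175 m³/s.
Mass balance: 9.2·0.241 = 0.066·Cₑ + 0.175·0.347.
Cₑ = (2.217 − 0.06073) / 0.066 = 32.67 mg/L.

32.7 mg/L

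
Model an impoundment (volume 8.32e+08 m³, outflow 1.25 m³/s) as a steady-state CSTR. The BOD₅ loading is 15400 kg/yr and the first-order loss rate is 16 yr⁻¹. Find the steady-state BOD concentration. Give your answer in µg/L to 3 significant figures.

Outflow Q = 1.25 m³/s × 3.156e+07 s/yr = 3.945e+07 m³/yr.
Steady-state CSTR mass balance: W = Q·C + k·V·C, so C = W/(Q + kV).
Q + kV = 3.945e+07 + 16·8.32e+08 = 1.335e+10 m³/yr.
C = 15400/1.335e+10 = 1.153e-06 kg/m³ = 0.001153 mg/L = 1.153 µg/L.

1.15 µg/L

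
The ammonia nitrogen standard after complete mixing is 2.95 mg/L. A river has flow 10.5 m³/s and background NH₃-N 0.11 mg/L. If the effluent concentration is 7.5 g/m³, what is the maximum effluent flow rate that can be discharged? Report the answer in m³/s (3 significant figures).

Mass balance at complete mixing: C_std·(Q_w + Q_r) = Q_w·C_e + Q_r·C_b.
Rearranging, Q_w = Q_r·(C_std − C_b)/(C_e − C_std) = 10.5·(2.95 − 0.11) / (7.5 − 2.95) = 6.554 m³/s.

6.55 m³/s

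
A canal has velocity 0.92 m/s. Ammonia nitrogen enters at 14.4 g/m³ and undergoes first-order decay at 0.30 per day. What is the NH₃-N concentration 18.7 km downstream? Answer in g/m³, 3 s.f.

Travel time t = 18.7 km / 0.92 m/s = 1.87e+04/0.92 = 2.033e+04 s = 0.2353 d.
First-order decay: C = 14.4·exp(−0.30·0.2353) = 14.4·0.9319 = 13.42 g/m³.

13.4 g/m³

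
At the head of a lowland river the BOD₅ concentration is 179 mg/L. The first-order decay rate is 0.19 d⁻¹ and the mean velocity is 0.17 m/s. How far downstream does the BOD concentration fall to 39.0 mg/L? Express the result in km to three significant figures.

118 km

From C = C₀·e^(−kt), t = ln(C₀/C)/k = ln(179/39.0)/0.19 = 1.524/0.19 = 8.02 d.
Distance = v·t = 0.17 m/s × 6.929e+05 s = 1.178e+05 m = 117.8 km.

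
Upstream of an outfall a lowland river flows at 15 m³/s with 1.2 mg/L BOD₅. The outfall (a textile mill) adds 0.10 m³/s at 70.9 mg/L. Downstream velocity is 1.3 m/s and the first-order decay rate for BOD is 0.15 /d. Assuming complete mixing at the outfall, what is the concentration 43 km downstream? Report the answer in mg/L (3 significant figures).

1.57 mg/L

After complete mixing, C₀ = (0.1·70.9 + 15·1.2) / 15.1 = 1.662 mg/L.
Travel time t = 4.3e+04 m / 1.3 m/s = 3.308e+04 s = 0.3828 d.
C = 1.662·exp(−0.15·0.3828) = 1.662·0.9442 = 1.569 mg/L.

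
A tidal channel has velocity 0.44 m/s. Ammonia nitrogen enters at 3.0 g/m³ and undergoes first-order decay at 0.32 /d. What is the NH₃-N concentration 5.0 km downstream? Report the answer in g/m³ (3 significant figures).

Travel time t = 5.0 km / 0.44 m/s = 5000/0.44 = 1.136e+04 s = 0.1315 d.
First-order decay: C = 3.0·exp(−0.32·0.1315) = 3.0·0.9588 = 2.876 g/m³.

2.88 g/m³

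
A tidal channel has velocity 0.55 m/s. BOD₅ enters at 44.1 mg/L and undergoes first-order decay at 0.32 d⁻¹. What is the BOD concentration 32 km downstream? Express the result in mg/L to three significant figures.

Travel time t = 32 km / 0.55 m/s = 3.2e+04/0.55 = 5.818e+04 s = 0.6734 d.
First-order decay: C = 44.1·exp(−0.32·0.6734) = 44.1·0.8061 = 35.55 mg/L.

35.6 mg/L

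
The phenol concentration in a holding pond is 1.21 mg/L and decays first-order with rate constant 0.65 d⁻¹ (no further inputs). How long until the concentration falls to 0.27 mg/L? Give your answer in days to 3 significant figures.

t = ln(C₀/C)/k = ln(1.21/0.27)/0.65 = 1.5/0.65 = 2.308 d.

2.31 d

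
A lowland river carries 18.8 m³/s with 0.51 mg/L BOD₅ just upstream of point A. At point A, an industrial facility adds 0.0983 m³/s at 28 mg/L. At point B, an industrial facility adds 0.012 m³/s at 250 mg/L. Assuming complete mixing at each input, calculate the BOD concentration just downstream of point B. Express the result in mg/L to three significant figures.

After input A: C = (18.8·0.51 + 0.0983·28) / 18.9 = 0.653 mg/L.
After input B: C = (18.9·0.653 + 0.012·250) / 18.91 = 0.8112 mg/L.

0.811 mg/L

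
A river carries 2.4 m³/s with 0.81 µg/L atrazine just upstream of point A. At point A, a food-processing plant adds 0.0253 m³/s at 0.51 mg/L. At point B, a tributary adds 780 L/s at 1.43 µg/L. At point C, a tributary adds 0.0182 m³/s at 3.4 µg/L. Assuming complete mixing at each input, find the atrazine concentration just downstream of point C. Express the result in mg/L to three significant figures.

0.81 µg/L = 0.00081 mg/L.
After input A: C = (2.4·0.00081 + 0.0253·0.51) / 2.425 = 0.006122 mg/L.
780 L/s = 0.78 m³/s.
1.43 µg/L = 0.00143 mg/L.
After input B: C = (2.425·0.006122 + 0.78·0.00143) / 3.205 = 0.00498 mg/L.
3.4 µg/L = 0.0034 mg/L.
After input C: C = (3.205·0.00498 + 0.0182·0.0034) / 3.224 = 0.004971 mg/L.

0.00497 mg/L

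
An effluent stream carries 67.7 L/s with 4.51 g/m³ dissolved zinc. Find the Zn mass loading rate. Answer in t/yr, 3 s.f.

9.64 t/yr

67.7 L/s = 0.0677 m³/s.
Mass flux = Q·C = 0.0677 m³/s × 4.51 g/m³ = 0.3053 g/s.
= 0.3053 g/s × 31.56 = 9.635 t/yr.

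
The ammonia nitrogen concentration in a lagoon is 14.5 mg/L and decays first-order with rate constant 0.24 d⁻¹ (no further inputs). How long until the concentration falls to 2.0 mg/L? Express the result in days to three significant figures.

8.25 d

t = ln(C₀/C)/k = ln(14.5/2.0)/0.24 = 1.981/0.24 = 8.254 d.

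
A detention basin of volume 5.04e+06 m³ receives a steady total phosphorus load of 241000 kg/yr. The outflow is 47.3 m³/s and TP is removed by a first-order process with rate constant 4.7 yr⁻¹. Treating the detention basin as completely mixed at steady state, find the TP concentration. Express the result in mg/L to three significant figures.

0.159 mg/L

Outflow Q = 47.3 m³/s × 3.156e+07 s/yr = 1.493e+09 m³/yr.
Steady-state CSTR mass balance: W = Q·C + k·V·C, so C = W/(Q + kV).
Q + kV = 1.493e+09 + 4.7·5.04e+06 = 1.516e+09 m³/yr.
C = 241000/1.516e+09 = 0.0001589 kg/m³ = 0.1589 mg/L.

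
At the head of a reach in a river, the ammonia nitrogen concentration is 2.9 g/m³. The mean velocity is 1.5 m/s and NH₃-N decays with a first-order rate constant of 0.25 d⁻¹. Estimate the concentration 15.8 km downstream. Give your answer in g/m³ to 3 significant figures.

Travel time t = 15.8 km / 1.5 m/s = 1.58e+04/1.5 = 1.053e+04 s = 0.1219 d.
First-order decay: C = 2.9·exp(−0.25·0.1219) = 2.9·0.97 = 2.813 g/m³.

2.81 g/m³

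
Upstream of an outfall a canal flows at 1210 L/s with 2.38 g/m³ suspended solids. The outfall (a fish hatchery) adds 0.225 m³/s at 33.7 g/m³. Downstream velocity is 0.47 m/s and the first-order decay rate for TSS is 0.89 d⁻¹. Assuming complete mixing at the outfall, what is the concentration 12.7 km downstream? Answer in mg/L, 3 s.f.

1210 L/s = 1.21 m³/s.
After complete mixing, C₀ = (0.225·33.7 + 1.21·2.38) / 1.435 = 7.291 mg/L.
Travel time t = 1.27e+04 m / 0.47 m/s = 2.702e+04 s = 0.3127 d.
C = 7.291·exp(−0.89·0.3127) = 7.291·0.757 = 5.519 mg/L.

5.52 mg/L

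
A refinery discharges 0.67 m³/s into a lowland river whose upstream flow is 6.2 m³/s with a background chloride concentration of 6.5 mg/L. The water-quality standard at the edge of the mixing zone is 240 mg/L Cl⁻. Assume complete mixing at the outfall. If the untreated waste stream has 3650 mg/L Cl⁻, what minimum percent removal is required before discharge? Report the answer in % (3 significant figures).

Mass balance: 240·6.87 = 0.67·Cₑ + 6.2·6.5.
Cₑ = (1649 − 40.3) / 0.67 = 2401 mg/L.
Required removal = 1 − 2401/3650 = 34.23 %.

34.2 %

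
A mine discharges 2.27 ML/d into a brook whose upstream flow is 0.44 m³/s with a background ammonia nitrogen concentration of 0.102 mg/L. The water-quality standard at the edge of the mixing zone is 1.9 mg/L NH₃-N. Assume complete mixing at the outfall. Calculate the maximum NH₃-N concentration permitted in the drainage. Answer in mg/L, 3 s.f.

2.27 ML/d = 0.02627 m³/s.
Mass balance: 1.9·0.4663 = 0.02627·Cₑ + 0.44·0.102.
Cₑ = (0.8859 − 0.04488) / 0.02627 = 32.01 mg/L.

32.0 mg/L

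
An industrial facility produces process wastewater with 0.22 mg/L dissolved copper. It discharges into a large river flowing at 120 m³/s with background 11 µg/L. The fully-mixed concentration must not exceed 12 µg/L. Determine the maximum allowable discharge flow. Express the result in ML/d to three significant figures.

49.8 ML/d

11 µg/L = 0.011 mg/L.
12 µg/L = 0.012 mg/L.
Mass balance at complete mixing: C_std·(Q_w + Q_r) = Q_w·C_e + Q_r·C_b.
Rearranging, Q_w = Q_r·(C_std − C_b)/(C_e − C_std) = 120·(0.012 − 0.011) / (0.22 − 0.012) = 0.5769 m³/s.
= 49.85 ML/d.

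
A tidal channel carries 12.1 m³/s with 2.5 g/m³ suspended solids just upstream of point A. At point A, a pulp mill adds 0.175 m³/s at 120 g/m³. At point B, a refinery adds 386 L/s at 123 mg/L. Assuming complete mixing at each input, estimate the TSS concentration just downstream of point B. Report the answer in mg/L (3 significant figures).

After input A: C = (12.1·2.5 + 0.175·120) / 12.28 = 4.175 mg/L.
386 L/s = 0.386 m³/s.
After input B: C = (12.28·4.175 + 0.386·123) / 12.66 = 7.798 mg/L.

7.80 mg/L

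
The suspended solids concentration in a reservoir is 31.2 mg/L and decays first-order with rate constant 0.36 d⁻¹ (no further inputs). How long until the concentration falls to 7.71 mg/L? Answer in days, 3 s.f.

t = ln(C₀/C)/k = ln(31.2/7.71)/0.36 = 1.398/0.36 = 3.883 d.

3.88 d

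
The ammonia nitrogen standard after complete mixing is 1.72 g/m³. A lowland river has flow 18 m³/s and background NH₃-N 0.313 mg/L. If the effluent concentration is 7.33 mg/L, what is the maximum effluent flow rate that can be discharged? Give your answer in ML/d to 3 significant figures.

Mass balance at complete mixing: C_std·(Q_w + Q_r) = Q_w·C_e + Q_r·C_b.
Rearranging, Q_w = Q_r·(C_std − C_b)/(C_e − C_std) = 18·(1.72 − 0.313) / (7.33 − 1.72) = 4.514 m³/s.
= 390 ML/d.

390 ML/d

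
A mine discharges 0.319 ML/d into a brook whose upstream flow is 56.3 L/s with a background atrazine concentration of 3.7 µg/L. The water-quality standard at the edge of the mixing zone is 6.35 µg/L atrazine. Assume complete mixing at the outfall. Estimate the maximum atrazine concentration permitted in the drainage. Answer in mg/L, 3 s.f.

0.0468 mg/L

0.319 ML/d = 0.003692 m³/s.
56.3 L/s = 0.0563 m³/s.
3.7 µg/L = 0.0037 mg/L.
6.35 µg/L = 0.00635 mg/L.
Mass balance: 0.00635·0.05999 = 0.003692·Cₑ + 0.0563·0.0037.
Cₑ = (0.000381 − 0.0002083) / 0.003692 = 0.04676 mg/L.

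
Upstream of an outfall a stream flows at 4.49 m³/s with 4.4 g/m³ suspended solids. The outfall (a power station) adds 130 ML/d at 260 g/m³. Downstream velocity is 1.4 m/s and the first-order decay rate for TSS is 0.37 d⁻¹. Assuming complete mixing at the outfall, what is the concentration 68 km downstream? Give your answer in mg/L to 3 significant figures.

55.7 mg/L

130 ML/d = 1.505 m³/s.
After complete mixing, C₀ = (1.505·260 + 4.49·4.4) / 5.995 = 68.55 mg/L.
Travel time t = 6.8e+04 m / 1.4 m/s = 4.857e+04 s = 0.5622 d.
C = 68.55·exp(−0.37·0.5622) = 68.55·0.8122 = 55.68 mg/L.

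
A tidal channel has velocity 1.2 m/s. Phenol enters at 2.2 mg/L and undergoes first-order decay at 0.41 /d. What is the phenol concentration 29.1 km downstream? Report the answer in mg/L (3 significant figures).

Travel time t = 29.1 km / 1.2 m/s = 2.91e+04/1.2 = 2.425e+04 s = 0.2807 d.
First-order decay: C = 2.2·exp(−0.41·0.2807) = 2.2·0.8913 = 1.961 mg/L.

1.96 mg/L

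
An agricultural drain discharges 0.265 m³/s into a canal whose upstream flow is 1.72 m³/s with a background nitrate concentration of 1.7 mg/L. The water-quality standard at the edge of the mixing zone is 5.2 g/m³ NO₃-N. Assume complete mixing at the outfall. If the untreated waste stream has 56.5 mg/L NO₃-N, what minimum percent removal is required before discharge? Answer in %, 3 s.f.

Mass balance: 5.2·1.985 = 0.265·Cₑ + 1.72·1.7.
Cₑ = (10.32 − 2.924) / 0.265 = 27.92 mg/L.
Required removal = 1 − 27.92/56.5 = 50.59 %.

50.6 %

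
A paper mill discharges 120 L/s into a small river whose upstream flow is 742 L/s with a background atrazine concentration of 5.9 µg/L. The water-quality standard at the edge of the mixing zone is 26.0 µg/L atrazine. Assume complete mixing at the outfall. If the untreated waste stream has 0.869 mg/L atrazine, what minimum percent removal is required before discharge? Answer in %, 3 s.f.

120 L/s = 0.12 m³/s.
742 L/s = 0.742 m³/s.
5.9 µg/L = 0.0059 mg/L.
26.0 µg/L = 0.026 mg/L.
Mass balance: 0.026·0.862 = 0.12·Cₑ + 0.742·0.0059.
Cₑ = (0.02241 − 0.004378) / 0.12 = 0.1503 mg/L.
Required removal = 1 − 0.1503/0.869 = 82.71 %.

82.7 %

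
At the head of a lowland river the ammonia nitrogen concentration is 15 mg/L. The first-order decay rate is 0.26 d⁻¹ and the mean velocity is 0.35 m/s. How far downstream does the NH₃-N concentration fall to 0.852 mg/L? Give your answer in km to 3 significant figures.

334 km

From C = C₀·e^(−kt), t = ln(C₀/C)/k = ln(15/0.852)/0.26 = 2.868/0.26 = 11.03 d.
Distance = v·t = 0.35 m/s × 9.531e+05 s = 3.336e+05 m = 333.6 km.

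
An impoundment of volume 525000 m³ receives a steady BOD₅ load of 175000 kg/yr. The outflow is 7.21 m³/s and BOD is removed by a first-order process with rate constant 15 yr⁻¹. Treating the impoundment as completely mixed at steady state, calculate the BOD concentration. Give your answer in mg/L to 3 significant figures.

Outflow Q = 7.21 m³/s × 3.156e+07 s/yr = 2.275e+08 m³/yr.
Steady-state CSTR mass balance: W = Q·C + k·V·C, so C = W/(Q + kV).
Q + kV = 2.275e+08 + 15·525000 = 2.354e+08 m³/yr.
C = 175000/2.354e+08 = 0.0007434 kg/m³ = 0.7434 mg/L.

0.743 mg/L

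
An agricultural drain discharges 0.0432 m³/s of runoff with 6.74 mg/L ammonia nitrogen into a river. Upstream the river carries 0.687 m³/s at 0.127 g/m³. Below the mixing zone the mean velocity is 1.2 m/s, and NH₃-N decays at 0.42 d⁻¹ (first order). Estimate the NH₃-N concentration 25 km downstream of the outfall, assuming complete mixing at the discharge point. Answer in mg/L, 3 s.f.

0.468 mg/L

After complete mixing, C₀ = (0.0432·6.74 + 0.687·0.127) / 0.7302 = 0.5182 mg/L.
Travel time t = 2.5e+04 m / 1.2 m/s = 2.083e+04 s = 0.2411 d.
C = 0.5182·exp(−0.42·0.2411) = 0.5182·0.9037 = 0.4683 mg/L.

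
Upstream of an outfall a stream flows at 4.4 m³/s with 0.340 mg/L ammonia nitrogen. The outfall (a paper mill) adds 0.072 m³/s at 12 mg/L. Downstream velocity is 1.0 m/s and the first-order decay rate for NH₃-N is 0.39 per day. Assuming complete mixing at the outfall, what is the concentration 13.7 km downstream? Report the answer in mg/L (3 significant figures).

After complete mixing, C₀ = (0.072·12 + 4.4·0.34) / 4.472 = 0.5277 mg/L.
Travel time t = 1.37e+04 m / 1.0 m/s = 1.37e+04 s = 0.1586 d.
C = 0.5277·exp(−0.39·0.1586) = 0.5277·0.94 = 0.4961 mg/L.

0.496 mg/L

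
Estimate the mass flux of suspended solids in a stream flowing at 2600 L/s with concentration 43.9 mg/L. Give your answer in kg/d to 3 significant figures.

9860 kg/d

2600 L/s = 2.6 m³/s.
Mass flux = Q·C = 2.6 m³/s × 43.9 g/m³ = 114.1 g/s.
= 114.1 g/s × 86.4 = 9862 kg/d.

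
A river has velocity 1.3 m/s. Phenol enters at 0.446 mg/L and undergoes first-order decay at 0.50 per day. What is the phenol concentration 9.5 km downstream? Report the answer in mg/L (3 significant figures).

Travel time t = 9.5 km / 1.3 m/s = 9500/1.3 = 7308 s = 0.08458 d.
First-order decay: C = 0.446·exp(−0.50·0.08458) = 0.446·0.9586 = 0.4275 mg/L.

0.428 mg/L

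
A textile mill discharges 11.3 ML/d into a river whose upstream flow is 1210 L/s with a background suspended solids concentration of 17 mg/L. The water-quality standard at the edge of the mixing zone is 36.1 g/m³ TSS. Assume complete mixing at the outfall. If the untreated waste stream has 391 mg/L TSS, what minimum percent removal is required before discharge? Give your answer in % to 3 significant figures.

45.6 %

11.3 ML/d = 0.1308 m³/s.
1210 L/s = 1.21 m³/s.
Mass balance: 36.1·1.341 = 0.1308·Cₑ + 1.21·17.
Cₑ = (48.4 − 20.57) / 0.1308 = 212.8 mg/L.
Required removal = 1 − 212.8/391 = 45.57 %.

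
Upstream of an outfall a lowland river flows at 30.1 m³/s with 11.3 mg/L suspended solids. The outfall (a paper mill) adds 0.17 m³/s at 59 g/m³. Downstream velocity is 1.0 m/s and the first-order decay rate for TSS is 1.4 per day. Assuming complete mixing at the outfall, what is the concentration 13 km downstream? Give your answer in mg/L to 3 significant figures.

After complete mixing, C₀ = (0.17·59 + 30.1·11.3) / 30.27 = 11.57 mg/L.
Travel time t = 1.3e+04 m / 1.0 m/s = 1.3e+04 s = 0.1505 d.
C = 11.57·exp(−1.4·0.1505) = 11.57·0.8101 = 9.371 mg/L.

9.37 mg/L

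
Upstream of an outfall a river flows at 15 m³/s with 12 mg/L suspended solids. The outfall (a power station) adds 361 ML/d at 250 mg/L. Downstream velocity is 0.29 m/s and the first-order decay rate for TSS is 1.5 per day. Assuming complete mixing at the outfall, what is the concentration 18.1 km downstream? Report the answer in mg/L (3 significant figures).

361 ML/d = 4.178 m³/s.
After complete mixing, C₀ = (4.178·250 + 15·12) / 19.18 = 63.85 mg/L.
Travel time t = 1.81e+04 m / 0.29 m/s = 6.241e+04 s = 0.7224 d.
C = 63.85·exp(−1.5·0.7224) = 63.85·0.3384 = 21.61 mg/L.

21.6 mg/L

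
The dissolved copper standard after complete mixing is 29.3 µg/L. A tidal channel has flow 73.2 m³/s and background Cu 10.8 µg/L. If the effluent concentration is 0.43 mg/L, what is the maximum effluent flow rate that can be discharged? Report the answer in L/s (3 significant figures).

10.8 µg/L = 0.0108 mg/L.
29.3 µg/L = 0.0293 mg/L.
Mass balance at complete mixing: C_std·(Q_w + Q_r) = Q_w·C_e + Q_r·C_b.
Rearranging, Q_w = Q_r·(C_std − C_b)/(C_e − C_std) = 73.2·(0.0293 − 0.0108) / (0.43 − 0.0293) = 3.38 m³/s.
= 3380 L/s.

3380 L/s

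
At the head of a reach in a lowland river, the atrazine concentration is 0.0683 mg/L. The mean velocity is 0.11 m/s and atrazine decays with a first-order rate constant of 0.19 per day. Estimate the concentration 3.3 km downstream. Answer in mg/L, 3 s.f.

0.0639 mg/L

Travel time t = 3.3 km / 0.11 m/s = 3300/0.11 = 3e+04 s = 0.3472 d.
First-order decay: C = 0.0683·exp(−0.19·0.3472) = 0.0683·0.9362 = 0.06394 mg/L.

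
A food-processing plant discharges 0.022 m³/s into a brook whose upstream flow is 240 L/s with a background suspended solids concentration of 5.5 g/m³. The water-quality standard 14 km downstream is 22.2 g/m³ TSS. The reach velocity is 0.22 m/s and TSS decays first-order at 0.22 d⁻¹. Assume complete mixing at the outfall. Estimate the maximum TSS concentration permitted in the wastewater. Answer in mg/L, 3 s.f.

240 L/s = 0.24 m³/s.
Travel time to the compliance point: t = 1.4e+04/0.22 = 6.364e+04 s = 0.7365 d; decay factor exp(−0.22·0.7365) = 0.8504.
So the concentration just after mixing may be at most 22.2/0.8504 = 26.11 mg/L.
Mass balance: 26.11·0.262 = 0.022·Cₑ + 0.24·5.5.
Cₑ = (6.84 − 1.32) / 0.022 = 250.9 mg/L.

251 mg/L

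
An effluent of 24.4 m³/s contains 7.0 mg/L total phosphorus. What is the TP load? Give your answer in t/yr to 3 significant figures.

5390 t/yr

Mass flux = Q·C = 24.4 m³/s × 7 g/m³ = 170.8 g/s.
= 170.8 g/s × 31.56 = 5390 t/yr.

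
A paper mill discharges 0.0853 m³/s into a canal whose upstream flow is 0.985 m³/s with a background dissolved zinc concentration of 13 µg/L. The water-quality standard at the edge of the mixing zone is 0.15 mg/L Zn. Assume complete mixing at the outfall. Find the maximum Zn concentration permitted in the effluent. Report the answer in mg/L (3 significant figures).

13 µg/L = 0.013 mg/L.
Mass balance: 0.15·1.07 = 0.0853·Cₑ + 0.985·0.013.
Cₑ = (0.1605 − 0.01281) / 0.0853 = 1.732 mg/L.

1.73 mg/L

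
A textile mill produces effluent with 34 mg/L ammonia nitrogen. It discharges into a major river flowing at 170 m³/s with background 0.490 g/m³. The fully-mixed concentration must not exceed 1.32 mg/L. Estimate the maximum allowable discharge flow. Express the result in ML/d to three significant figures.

Mass balance at complete mixing: C_std·(Q_w + Q_r) = Q_w·C_e + Q_r·C_b.
Rearranging, Q_w = Q_r·(C_std − C_b)/(C_e − C_std) = 170·(1.32 − 0.49) / (34 − 1.32) = 4.318 m³/s.
= 373 ML/d.

373 ML/d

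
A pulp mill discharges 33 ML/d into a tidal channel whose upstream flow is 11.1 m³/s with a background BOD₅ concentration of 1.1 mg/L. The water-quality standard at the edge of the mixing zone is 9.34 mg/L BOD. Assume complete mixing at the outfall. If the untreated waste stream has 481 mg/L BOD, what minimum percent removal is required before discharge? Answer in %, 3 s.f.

48.3 %

33 ML/d = 0.3819 m³/s.
Mass balance: 9.34·11.48 = 0.3819·Cₑ + 11.1·1.1.
Cₑ = (107.2 − 12.21) / 0.3819 = 248.8 mg/L.
Required removal = 1 − 248.8/481 = 48.27 %.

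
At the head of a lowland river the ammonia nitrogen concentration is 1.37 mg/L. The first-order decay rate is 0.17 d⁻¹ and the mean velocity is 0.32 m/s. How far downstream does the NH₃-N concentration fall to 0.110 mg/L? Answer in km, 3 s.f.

410 km

From C = C₀·e^(−kt), t = ln(C₀/C)/k = ln(1.37/0.110)/0.17 = 2.522/0.17 = 14.84 d.
Distance = v·t = 0.32 m/s × 1.282e+06 s = 4.102e+05 m = 410.2 km.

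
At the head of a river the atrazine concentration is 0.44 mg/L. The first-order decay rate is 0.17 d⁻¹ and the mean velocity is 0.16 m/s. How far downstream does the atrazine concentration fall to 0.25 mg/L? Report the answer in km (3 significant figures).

From C = C₀·e^(−kt), t = ln(C₀/C)/k = ln(0.44/0.25)/0.17 = 0.5653/0.17 = 3.325 d.
Distance = v·t = 0.16 m/s × 2.873e+05 s = 4.597e+04 m = 45.97 km.

46.0 km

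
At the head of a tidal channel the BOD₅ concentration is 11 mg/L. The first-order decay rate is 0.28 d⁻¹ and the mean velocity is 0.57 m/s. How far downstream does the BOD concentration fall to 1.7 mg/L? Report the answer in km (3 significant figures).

328 km

From C = C₀·e^(−kt), t = ln(C₀/C)/k = ln(11/1.7)/0.28 = 1.867/0.28 = 6.669 d.
Distance = v·t = 0.57 m/s × 5.762e+05 s = 3.284e+05 m = 328.4 km.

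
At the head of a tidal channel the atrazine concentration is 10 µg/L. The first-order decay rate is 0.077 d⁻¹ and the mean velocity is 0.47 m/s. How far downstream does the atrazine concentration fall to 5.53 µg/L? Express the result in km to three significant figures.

312 km

From C = C₀·e^(−kt), t = ln(C₀/C)/k = ln(10/5.53)/0.077 = 0.5924/0.077 = 7.693 d.
Distance = v·t = 0.47 m/s × 6.647e+05 s = 3.124e+05 m = 312.4 km.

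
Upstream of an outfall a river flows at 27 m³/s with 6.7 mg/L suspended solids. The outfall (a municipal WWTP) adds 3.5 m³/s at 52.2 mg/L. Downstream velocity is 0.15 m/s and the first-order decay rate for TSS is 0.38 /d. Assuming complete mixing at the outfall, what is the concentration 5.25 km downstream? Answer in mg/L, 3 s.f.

10.2 mg/L

After complete mixing, C₀ = (3.5·52.2 + 27·6.7) / 30.5 = 11.92 mg/L.
Travel time t = 5250 m / 0.15 m/s = 3.5e+04 s = 0.4051 d.
C = 11.92·exp(−0.38·0.4051) = 11.92·0.8573 = 10.22 mg/L.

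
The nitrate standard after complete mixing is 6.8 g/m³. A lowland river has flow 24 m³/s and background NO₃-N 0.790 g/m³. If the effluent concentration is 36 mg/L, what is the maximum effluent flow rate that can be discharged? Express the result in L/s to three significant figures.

Mass balance at complete mixing: C_std·(Q_w + Q_r) = Q_w·C_e + Q_r·C_b.
Rearranging, Q_w = Q_r·(C_std − C_b)/(C_e − C_std) = 24·(6.8 − 0.79) / (36 − 6.8) = 4.94 m³/s.
= 4940 L/s.

4940 L/s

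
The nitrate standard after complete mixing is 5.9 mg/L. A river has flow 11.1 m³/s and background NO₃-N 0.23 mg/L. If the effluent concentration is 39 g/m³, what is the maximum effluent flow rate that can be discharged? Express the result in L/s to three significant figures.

Mass balance at complete mixing: C_std·(Q_w + Q_r) = Q_w·C_e + Q_r·C_b.
Rearranging, Q_w = Q_r·(C_std − C_b)/(C_e − C_std) = 11.1·(5.9 − 0.23) / (39 − 5.9) = 1.901 m³/s.
= 1901 L/s.

1900 L/s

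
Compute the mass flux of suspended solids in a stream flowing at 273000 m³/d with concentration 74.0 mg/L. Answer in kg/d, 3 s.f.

20200 kg/d

273000 m³/d = 3.16 m³/s.
Mass flux = Q·C = 3.16 m³/s × 74 g/m³ = 233.8 g/s.
= 233.8 g/s × 86.4 = 2.02e+04 kg/d.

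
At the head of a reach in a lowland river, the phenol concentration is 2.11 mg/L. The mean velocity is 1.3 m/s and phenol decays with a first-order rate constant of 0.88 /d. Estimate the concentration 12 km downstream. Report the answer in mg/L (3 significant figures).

1.92 mg/L

Travel time t = 12 km / 1.3 m/s = 1.2e+04/1.3 = 9231 s = 0.1068 d.
First-order decay: C = 2.11·exp(−0.88·0.1068) = 2.11·0.9103 = 1.921 mg/L.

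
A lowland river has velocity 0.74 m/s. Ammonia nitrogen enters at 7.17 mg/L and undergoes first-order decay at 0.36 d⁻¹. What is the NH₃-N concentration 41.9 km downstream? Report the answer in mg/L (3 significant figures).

5.66 mg/L

Travel time t = 41.9 km / 0.74 m/s = 4.19e+04/0.74 = 5.662e+04 s = 0.6553 d.
First-order decay: C = 7.17·exp(−0.36·0.6553) = 7.17·0.7898 = 5.663 mg/L.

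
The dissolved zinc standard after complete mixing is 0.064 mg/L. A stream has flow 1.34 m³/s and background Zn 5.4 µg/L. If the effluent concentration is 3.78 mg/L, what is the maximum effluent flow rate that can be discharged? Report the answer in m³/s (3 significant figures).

0.0211 m³/s

5.4 µg/L = 0.0054 mg/L.
Mass balance at complete mixing: C_std·(Q_w + Q_r) = Q_w·C_e + Q_r·C_b.
Rearranging, Q_w = Q_r·(C_std − C_b)/(C_e − C_std) = 1.34·(0.064 − 0.0054) / (3.78 − 0.064) = 0.02113 m³/s.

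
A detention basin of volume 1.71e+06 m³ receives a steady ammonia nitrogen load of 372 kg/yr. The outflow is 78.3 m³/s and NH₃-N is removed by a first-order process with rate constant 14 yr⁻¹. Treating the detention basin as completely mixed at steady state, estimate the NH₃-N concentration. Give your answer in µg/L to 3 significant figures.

0.149 µg/L

Outflow Q = 78.3 m³/s × 3.156e+07 s/yr = 2.471e+09 m³/yr.
Steady-state CSTR mass balance: W = Q·C + k·V·C, so C = W/(Q + kV).
Q + kV = 2.471e+09 + 14·1.71e+06 = 2.495e+09 m³/yr.
C = 372/2.495e+09 = 1.491e-07 kg/m³ = 0.0001491 mg/L = 0.1491 µg/L.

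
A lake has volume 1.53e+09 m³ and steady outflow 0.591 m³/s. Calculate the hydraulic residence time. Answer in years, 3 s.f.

82.0 yr

Q = 0.591 m³/s × 3.156e+07 s/yr = 1.865e+07 m³/yr.
Hydraulic residence time τ = V/Q = 1.53e+09/1.865e+07 = 82.04 yr.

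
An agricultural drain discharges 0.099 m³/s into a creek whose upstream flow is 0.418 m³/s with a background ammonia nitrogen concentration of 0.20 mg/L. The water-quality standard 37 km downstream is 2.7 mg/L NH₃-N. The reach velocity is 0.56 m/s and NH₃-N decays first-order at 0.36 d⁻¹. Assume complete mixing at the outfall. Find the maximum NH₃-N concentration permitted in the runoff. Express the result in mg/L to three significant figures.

17.7 mg/L

Travel time to the compliance point: t = 3.7e+04/0.56 = 6.607e+04 s = 0.7647 d; decay factor exp(−0.36·0.7647) = 0.7593.
So the concentration just after mixing may be at most 2.7/0.7593 = 3.556 mg/L.
Mass balance: 3.556·0.517 = 0.099·Cₑ + 0.418·0.2.
Cₑ = (1.838 − 0.0836) / 0.099 = 17.72 mg/L.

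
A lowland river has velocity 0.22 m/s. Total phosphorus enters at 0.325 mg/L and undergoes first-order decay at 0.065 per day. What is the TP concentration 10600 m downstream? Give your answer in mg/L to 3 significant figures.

Travel time t = 10600 m / 0.22 m/s = 1.06e+04/0.22 = 4.818e+04 s = 0.5577 d.
First-order decay: C = 0.325·exp(−0.065·0.5577) = 0.325·0.9644 = 0.3134 mg/L.

0.313 mg/L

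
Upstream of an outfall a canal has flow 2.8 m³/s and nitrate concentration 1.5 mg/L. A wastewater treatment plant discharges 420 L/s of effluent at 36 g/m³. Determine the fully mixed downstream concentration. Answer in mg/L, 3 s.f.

420 L/s = 0.42 m³/s.
Conservation of mass across the mixing zone: C = (0.42·36 + 2.8·1.5) / (0.42 + 2.8) = 19.32/3.22 = 6 mg/L.

6.00 mg/L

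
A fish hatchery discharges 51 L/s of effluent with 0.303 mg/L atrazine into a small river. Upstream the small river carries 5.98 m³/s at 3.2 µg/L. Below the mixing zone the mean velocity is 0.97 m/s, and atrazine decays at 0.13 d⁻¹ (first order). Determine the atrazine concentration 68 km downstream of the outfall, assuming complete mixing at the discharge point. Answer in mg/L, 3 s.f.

0.00516 mg/L

51 L/s = 0.051 m³/s.
3.2 µg/L = 0.0032 mg/L.
After complete mixing, C₀ = (0.051·0.303 + 5.98·0.0032) / 6.031 = 0.005735 mg/L.
Travel time t = 6.8e+04 m / 0.97 m/s = 7.01e+04 s = 0.8114 d.
C = 0.005735·exp(−0.13·0.8114) = 0.005735·0.8999 = 0.005161 mg/L.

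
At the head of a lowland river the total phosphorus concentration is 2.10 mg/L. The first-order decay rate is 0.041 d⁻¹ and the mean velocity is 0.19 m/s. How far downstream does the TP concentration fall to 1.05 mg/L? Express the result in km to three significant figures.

From C = C₀·e^(−kt), t = ln(C₀/C)/k = ln(2.10/1.05)/0.041 = 0.6931/0.041 = 16.91 d.
Distance = v·t = 0.19 m/s × 1.461e+06 s = 2.775e+05 m = 277.5 km.

278 km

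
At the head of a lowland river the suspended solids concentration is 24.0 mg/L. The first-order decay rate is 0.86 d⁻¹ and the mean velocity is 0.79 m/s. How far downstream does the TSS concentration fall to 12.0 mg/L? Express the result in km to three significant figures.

55.0 km

From C = C₀·e^(−kt), t = ln(C₀/C)/k = ln(24.0/12.0)/0.86 = 0.6931/0.86 = 0.806 d.
Distance = v·t = 0.79 m/s × 6.964e+04 s = 5.501e+04 m = 55.01 km.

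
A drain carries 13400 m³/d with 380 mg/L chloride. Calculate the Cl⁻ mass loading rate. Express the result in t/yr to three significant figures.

1860 t/yr

13400 m³/d = 0.1551 m³/s.
Mass flux = Q·C = 0.1551 m³/s × 380 g/m³ = 58.94 g/s.
= 58.94 g/s × 31.56 = 1860 t/yr.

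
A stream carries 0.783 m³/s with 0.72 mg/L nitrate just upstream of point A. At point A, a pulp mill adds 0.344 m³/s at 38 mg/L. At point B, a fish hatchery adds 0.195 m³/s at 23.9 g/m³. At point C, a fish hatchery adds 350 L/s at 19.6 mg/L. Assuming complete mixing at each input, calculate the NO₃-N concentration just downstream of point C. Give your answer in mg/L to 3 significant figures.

15.0 mg/L

After input A: C = (0.783·0.72 + 0.344·38) / 1.127 = 12.1 mg/L.
After input B: C = (1.127·12.1 + 0.195·23.9) / 1.322 = 13.84 mg/L.
350 L/s = 0.35 m³/s.
After input C: C = (1.322·13.84 + 0.35·19.6) / 1.672 = 15.05 mg/L.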